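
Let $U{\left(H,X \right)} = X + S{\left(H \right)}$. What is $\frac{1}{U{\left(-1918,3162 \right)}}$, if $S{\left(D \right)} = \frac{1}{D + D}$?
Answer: $\frac{3836}{12129431} \approx 0.00031626$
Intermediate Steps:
$S{\left(D \right)} = \frac{1}{2 D}$
$U{\left(H,X \right)} = X + \frac{1}{2 H}$
$\frac{1}{U{\left(-1918,3162 \right)}} = \frac{1}{3162 + \frac{1}{2 \left(-1918\right)}} = \frac{1}{3162 + \frac{1}{2} \left(- \frac{1}{1918}\right)} = \frac{1}{3162 - \frac{1}{3836}} = \frac{1}{\frac{12129431}{3836}} = \frac{3836}{12129431}$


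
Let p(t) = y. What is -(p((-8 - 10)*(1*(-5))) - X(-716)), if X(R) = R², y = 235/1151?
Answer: 590066821/1151 ≈ 5.1266e+5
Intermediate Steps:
y = 235/1151 (y = 235*(1/1151) = 235/1151 ≈ 0.20417)
p(t) = 235/1151
-(p((-8 - 10)*(1*(-5))) - X(-716)) = -(235/1151 - 1*(-716)²) = -(235/1151 - 1*512656) = -(235/1151 - 512656) = -1*(-590066821/1151) = 590066821/1151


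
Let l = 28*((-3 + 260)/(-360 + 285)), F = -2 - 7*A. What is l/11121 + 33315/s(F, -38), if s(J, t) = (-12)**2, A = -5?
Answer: 3087352489/13345200 ≈ 231.35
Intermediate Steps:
F = 33 (F = -2 - 7*(-5) = -2 + 35 = 33)
l = -7196/75 (l = 28*(257/(-75)) = 28*(257*(-1/75)) = 28*(-257/75) = -7196/75 ≈ -95.947)
s(J, t) = 144
l/11121 + 33315/s(F, -38) = -7196/75/11121 + 33315/144 = -7196/75*1/11121 + 33315*(1/144) = -7196/834075 + 11105/48 = 3087352489/13345200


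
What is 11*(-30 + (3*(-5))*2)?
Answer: -660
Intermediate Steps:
11*(-30 + (3*(-5))*2) = 11*(-30 - 15*2) = 11*(-30 - 30) = 11*(-60) = -660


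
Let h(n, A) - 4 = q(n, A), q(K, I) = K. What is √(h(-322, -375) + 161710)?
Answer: 4*√10087 ≈ 401.74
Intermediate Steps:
h(n, A) = 4 + n
√(h(-322, -375) + 161710) = √((4 - 322) + 161710) = √(-318 + 161710) = √161392 = 4*√10087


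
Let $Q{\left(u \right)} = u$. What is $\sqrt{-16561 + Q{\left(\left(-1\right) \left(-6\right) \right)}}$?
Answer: $i \sqrt{16555} \approx 128.67 i$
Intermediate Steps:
$\sqrt{-16561 + Q{\left(\left(-1\right) \left(-6\right) \right)}} = \sqrt{-16561 - -6} = \sqrt{-16561 + 6} = \sqrt{-16555} = i \sqrt{16555}$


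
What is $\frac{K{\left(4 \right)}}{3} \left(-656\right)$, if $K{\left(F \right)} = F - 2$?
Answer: $- \frac{1312}{3} \approx -437.33$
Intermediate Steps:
$K{\left(F \right)} = -2 + F$
$\frac{K{\left(4 \right)}}{3} \left(-656\right) = \frac{-2 + 4}{3} \left(-656\right) = 2 \cdot \frac{1}{3} \left(-656\right) = \frac{2}{3} \left(-656\right) = - \frac{1312}{3}$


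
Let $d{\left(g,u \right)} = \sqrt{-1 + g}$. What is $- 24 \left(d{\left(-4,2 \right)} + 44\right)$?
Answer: $-1056 - 24 i \sqrt{5} \approx -1056.0 - 53.666 i$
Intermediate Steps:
$- 24 \left(d{\left(-4,2 \right)} + 44\right) = - 24 \left(\sqrt{-1 - 4} + 44\right) = - 24 \left(\sqrt{-5} + 44\right) = - 24 \left(i \sqrt{5} + 44\right) = - 24 \left(44 + i \sqrt{5}\right) = -1056 - 24 i \sqrt{5}$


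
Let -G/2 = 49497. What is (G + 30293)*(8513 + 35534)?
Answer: -3026072947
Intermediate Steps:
G = -98994 (G = -2*49497 = -98994)
(G + 30293)*(8513 + 35534) = (-98994 + 30293)*(8513 + 35534) = -68701*44047 = -3026072947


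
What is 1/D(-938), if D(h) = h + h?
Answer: -1/1876 ≈ -0.00053305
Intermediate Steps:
D(h) = 2*h
1/D(-938) = 1/(2*(-938)) = 1/(-1876) = -1/1876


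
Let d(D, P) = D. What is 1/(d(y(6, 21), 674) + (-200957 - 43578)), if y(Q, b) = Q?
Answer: -1/244529 ≈ -4.0895e-6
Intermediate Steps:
1/(d(y(6, 21), 674) + (-200957 - 43578)) = 1/(6 + (-200957 - 43578)) = 1/(6 - 244535) = 1/(-244529) = -1/244529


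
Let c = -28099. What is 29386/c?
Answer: -29386/28099 ≈ -1.0458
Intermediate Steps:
29386/c = 29386/(-28099) = 29386*(-1/28099) = -29386/28099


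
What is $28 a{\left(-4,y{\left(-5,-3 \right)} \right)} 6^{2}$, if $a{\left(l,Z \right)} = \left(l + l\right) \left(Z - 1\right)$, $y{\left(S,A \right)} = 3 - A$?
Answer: $-40320$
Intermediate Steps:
$a{\left(l,Z \right)} = 2 l \left(-1 + Z\right)$
$28 a{\left(-4,y{\left(-5,-3 \right)} \right)} 6^{2} = 28 \cdot 2 \left(-4\right) \left(-1 + \left(3 - -3\right)\right) 6^{2} = 28 \cdot 2 \left(-4\right) \left(-1 + \left(3 + 3\right)\right) 36 = 28 \cdot 2 \left(-4\right) \left(-1 + 6\right) 36 = 28 \cdot 2 \left(-4\right) 5 \cdot 36 = 28 \left(-40\right) 36 = \left(-1120\right) 36 = -40320$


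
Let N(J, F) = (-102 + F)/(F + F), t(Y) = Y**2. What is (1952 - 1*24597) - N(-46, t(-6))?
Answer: -271729/12 ≈ -22644.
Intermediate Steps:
N(J, F) = (-102 + F)/(2*F) (N(J, F) = (-102 + F)/((2*F)) = (-102 + F)*(1/(2*F)) = (-102 + F)/(2*F))
(1952 - 1*24597) - N(-46, t(-6)) = (1952 - 1*24597) - (-102 + (-6)**2)/(2*((-6)**2)) = (1952 - 24597) - (-102 + 36)/(2*36) = -22645 - (-66)/(2*36) = -22645 - 1*(-11/12) = -22645 + 11/12 = -271729/12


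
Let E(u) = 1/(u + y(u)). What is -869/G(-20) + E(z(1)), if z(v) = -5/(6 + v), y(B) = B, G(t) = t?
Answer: 171/4 ≈ 42.750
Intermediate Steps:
E(u) = 1/(2*u) (E(u) = 1/(u + u) = 1/(2*u))
-869/G(-20) + E(z(1)) = -869/(-20) + 1/(2*((-5/(6 + 1)))) = -869*(-1/20) + 1/(2*((-5/7))) = 869/20 + 1/(2*((-5*⅐))) = 869/20 + 1/(2*(-5/7)) = 869/20 + (½)*(-7/5) = 869/20 - 7/10 = 171/4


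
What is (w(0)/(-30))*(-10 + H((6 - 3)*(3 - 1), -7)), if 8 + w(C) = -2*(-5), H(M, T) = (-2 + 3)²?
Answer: ⅗ ≈ 0.60000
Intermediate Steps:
H(M, T) = 1 (H(M, T) = 1² = 1)
w(C) = 2 (w(C) = -8 - 2*(-5) = -8 + 10 = 2)
(w(0)/(-30))*(-10 + H((6 - 3)*(3 - 1), -7)) = (2/(-30))*(-10 + 1) = (2*(-1/30))*(-9) = -1/15*(-9) = ⅗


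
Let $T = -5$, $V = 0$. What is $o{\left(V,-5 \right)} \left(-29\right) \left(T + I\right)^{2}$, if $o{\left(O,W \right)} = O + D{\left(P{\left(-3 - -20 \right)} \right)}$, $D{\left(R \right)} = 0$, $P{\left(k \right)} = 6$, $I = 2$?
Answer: $0$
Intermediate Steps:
$o{\left(O,W \right)} = O$ ($o{\left(O,W \right)} = O + 0 = O$)
$o{\left(V,-5 \right)} \left(-29\right) \left(T + I\right)^{2} = 0 \left(-29\right) \left(-5 + 2\right)^{2} = 0 \left(-3\right)^{2} = 0 \cdot 9 = 0$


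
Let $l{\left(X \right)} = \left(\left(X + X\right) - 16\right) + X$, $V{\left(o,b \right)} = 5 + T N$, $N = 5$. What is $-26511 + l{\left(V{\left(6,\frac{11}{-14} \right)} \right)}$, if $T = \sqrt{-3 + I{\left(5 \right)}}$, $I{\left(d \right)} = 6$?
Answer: $-26512 + 15 \sqrt{3} \approx -26486.0$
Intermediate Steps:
$T = \sqrt{3}$ ($T = \sqrt{-3 + 6} = \sqrt{3} \approx 1.732$)
$V{\left(o,b \right)} = 5 + 5 \sqrt{3}$ ($V{\left(o,b \right)} = 5 + \sqrt{3} \cdot 5 = 5 + 5 \sqrt{3}$)
$l{\left(X \right)} = -16 + 3 X$ ($l{\left(X \right)} = \left(2 X - 16\right) + X = \left(-16 + 2 X\right) + X = -16 + 3 X$)
$-26511 + l{\left(V{\left(6,\frac{11}{-14} \right)} \right)} = -26511 - \left(16 - 3 \left(5 + 5 \sqrt{3}\right)\right) = -26511 - \left(1 - 15 \sqrt{3}\right) = -26512 + 15 \sqrt{3}$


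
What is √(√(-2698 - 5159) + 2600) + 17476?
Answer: 17476 + √(2600 + 9*I*√97) ≈ 17527.0 + 0.86906*I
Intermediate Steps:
√(√(-2698 - 5159) + 2600) + 17476 = √(√(-7857) + 2600) + 17476 = √(9*I*√97 + 2600) + 17476 = √(2600 + 9*I*√97) + 17476 = 17476 + √(2600 + 9*I*√97)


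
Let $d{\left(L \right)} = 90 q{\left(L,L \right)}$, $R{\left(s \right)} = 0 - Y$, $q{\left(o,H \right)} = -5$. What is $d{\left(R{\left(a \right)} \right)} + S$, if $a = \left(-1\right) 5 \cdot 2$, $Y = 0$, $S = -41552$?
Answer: $-42002$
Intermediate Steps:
$a = -10$ ($a = \left(-5\right) 2 = -10$)
$R{\left(s \right)} = 0$ ($R{\left(s \right)} = 0 - 0 = 0 + 0 = 0$)
$d{\left(L \right)} = -450$ ($d{\left(L \right)} = 90 \left(-5\right) = -450$)
$d{\left(R{\left(a \right)} \right)} + S = -450 - 41552 = -42002$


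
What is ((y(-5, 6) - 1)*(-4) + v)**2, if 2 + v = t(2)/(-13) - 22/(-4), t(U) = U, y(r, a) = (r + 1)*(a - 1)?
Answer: 5157441/676 ≈ 7629.4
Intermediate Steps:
y(r, a) = (1 + r)*(-1 + a)
v = 87/26 (v = -2 + (2/(-13) - 22/(-4)) = -2 + (2*(-1/13) - 22*(-1/4)) = -2 + (-2/13 + 11/2) = -2 + 139/26 = 87/26 ≈ 3.3462)
((y(-5, 6) - 1)*(-4) + v)**2 = (((-1 + 6 - 1*(-5) + 6*(-5)) - 1)*(-4) + 87/26)**2 = (((-1 + 6 + 5 - 30) - 1)*(-4) + 87/26)**2 = ((-20 - 1)*(-4) + 87/26)**2 = (-21*(-4) + 87/26)**2 = (84 + 87/26)**2 = (2271/26)**2 = 5157441/676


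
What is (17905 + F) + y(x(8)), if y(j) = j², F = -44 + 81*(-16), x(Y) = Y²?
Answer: 20661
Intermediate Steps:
F = -1340 (F = -44 - 1296 = -1340)
(17905 + F) + y(x(8)) = (17905 - 1340) + (8²)² = 16565 + 64² = 16565 + 4096 = 20661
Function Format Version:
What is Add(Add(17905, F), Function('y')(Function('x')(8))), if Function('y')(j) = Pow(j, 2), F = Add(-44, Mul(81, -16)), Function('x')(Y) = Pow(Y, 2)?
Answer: 20661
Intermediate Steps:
F = -1340 (F = Add(-44, -1296) = -1340)
Add(Add(17905, F), Function('y')(Function('x')(8))) = Add(Add(17905, -1340), Pow(Pow(8, 2), 2)) = Add(16565, Pow(64, 2)) = Add(16565, 4096) = 20661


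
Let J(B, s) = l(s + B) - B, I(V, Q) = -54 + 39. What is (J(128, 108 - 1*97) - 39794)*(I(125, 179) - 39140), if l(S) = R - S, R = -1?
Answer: 1568627610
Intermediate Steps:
I(V, Q) = -15
l(S) = -1 - S
J(B, s) = -1 - s - 2*B (J(B, s) = (-1 - (s + B)) - B = (-1 - (B + s)) - B = (-1 + (-B - s)) - B = (-1 - B - s) - B = -1 - s - 2*B)
(J(128, 108 - 1*97) - 39794)*(I(125, 179) - 39140) = ((-1 - (108 - 1*97) - 2*128) - 39794)*(-15 - 39140) = ((-1 - (108 - 97) - 256) - 39794)*(-39155) = ((-1 - 1*11 - 256) - 39794)*(-39155) = ((-1 - 11 - 256) - 39794)*(-39155) = (-268 - 39794)*(-39155) = -40062*(-39155) = 1568627610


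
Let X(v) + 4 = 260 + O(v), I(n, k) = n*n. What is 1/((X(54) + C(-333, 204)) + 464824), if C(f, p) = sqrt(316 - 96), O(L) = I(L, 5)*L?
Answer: 155636/96890257929 - sqrt(55)/193780515858 ≈ 1.6063e-6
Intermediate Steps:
I(n, k) = n**2
O(L) = L**3 (O(L) = L**2*L = L**3)
X(v) = 256 + v**3 (X(v) = -4 + (260 + v**3) = 256 + v**3)
C(f, p) = 2*sqrt(55) (C(f, p) = sqrt(220) = 2*sqrt(55))
1/((X(54) + C(-333, 204)) + 464824) = 1/(((256 + 54**3) + 2*sqrt(55)) + 464824) = 1/(((256 + 157464) + 2*sqrt(55)) + 464824) = 1/((157720 + 2*sqrt(55)) + 464824) = 1/(622544 + 2*sqrt(55))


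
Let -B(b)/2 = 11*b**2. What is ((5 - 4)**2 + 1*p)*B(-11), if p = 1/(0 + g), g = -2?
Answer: -1331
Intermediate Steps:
p = -1/2 (p = 1/(0 - 2) = 1/(-2) = -1/2 ≈ -0.50000)
B(b) = -22*b**2
((5 - 4)**2 + 1*p)*B(-11) = ((5 - 4)**2 + 1*(-1/2))*(-22*(-11)**2) = (1**2 - 1/2)*(-22*121) = (1 - 1/2)*(-2662) = (1/2)*(-2662) = -1331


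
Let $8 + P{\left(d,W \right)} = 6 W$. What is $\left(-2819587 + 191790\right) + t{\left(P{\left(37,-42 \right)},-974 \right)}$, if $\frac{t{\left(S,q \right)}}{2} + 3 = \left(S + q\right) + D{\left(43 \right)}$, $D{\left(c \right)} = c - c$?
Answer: $-2630271$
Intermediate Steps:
$D{\left(c \right)} = 0$
$P{\left(d,W \right)} = -8 + 6 W$
$t{\left(S,q \right)} = -6 + 2 S + 2 q$ ($t{\left(S,q \right)} = -6 + 2 \left(\left(S + q\right) + 0\right) = -6 + 2 \left(S + q\right) = -6 + \left(2 S + 2 q\right) = -6 + 2 S + 2 q$)
$\left(-2819587 + 191790\right) + t{\left(P{\left(37,-42 \right)},-974 \right)} = \left(-2819587 + 191790\right) + \left(-6 + 2 \left(-8 + 6 \left(-42\right)\right) + 2 \left(-974\right)\right) = -2627797 - \left(1954 - 2 \left(-8 - 252\right)\right) = -2627797 - 2474 = -2630271$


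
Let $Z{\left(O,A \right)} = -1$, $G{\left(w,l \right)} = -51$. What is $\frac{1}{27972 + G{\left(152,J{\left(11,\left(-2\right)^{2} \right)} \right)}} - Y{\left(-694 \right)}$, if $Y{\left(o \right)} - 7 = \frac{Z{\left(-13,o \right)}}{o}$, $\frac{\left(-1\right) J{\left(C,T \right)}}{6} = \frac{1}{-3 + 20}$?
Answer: $- \frac{135667445}{19377174} \approx -7.0014$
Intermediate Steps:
$J{\left(C,T \right)} = - \frac{6}{17}$ ($J{\left(C,T \right)} = - \frac{6}{-3 + 20} = - \frac{6}{17}$)
$Y{\left(o \right)} = 7 - \frac{1}{o}$
$\frac{1}{27972 + G{\left(152,J{\left(11,\left(-2\right)^{2} \right)} \right)}} - Y{\left(-694 \right)} = \frac{1}{27972 - 51} - \left(7 - \frac{1}{-694}\right) = \frac{1}{27921} - \left(7 - - \frac{1}{694}\right) = \frac{1}{27921} - \left(7 + \frac{1}{694}\right) = \frac{1}{27921} - \frac{4859}{694} = - \frac{135667445}{19377174}$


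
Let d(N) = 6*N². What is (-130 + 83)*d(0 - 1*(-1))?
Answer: -282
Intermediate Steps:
(-130 + 83)*d(0 - 1*(-1)) = (-130 + 83)*(6*(0 - 1*(-1))²) = -282*(0 + 1)² = -282*1² = -282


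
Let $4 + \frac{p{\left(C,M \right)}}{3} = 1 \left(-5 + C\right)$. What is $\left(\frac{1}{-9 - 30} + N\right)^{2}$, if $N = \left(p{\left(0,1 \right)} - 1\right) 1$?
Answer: $\frac{1194649}{1521} \approx 785.44$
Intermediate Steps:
$p{\left(C,M \right)} = -27 + 3 C$ ($p{\left(C,M \right)} = -12 + 3 \cdot 1 \left(-5 + C\right) = -12 + 3 \left(-5 + C\right) = -12 + \left(-15 + 3 C\right) = -27 + 3 C$)
$N = -28$ ($N = \left(\left(-27 + 3 \cdot 0\right) - 1\right) 1 = \left(\left(-27 + 0\right) - 1\right) 1 = \left(-27 - 1\right) 1 = \left(-28\right) 1 = -28$)
$\left(\frac{1}{-9 - 30} + N\right)^{2} = \left(\frac{1}{-9 - 30} - 28\right)^{2} = \left(\frac{1}{-39} - 28\right)^{2} = \left(- \frac{1}{39} - 28\right)^{2} = \left(- \frac{1093}{39}\right)^{2} = \frac{1194649}{1521}$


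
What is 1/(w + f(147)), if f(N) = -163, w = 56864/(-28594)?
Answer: -14297/2358843 ≈ -0.0060610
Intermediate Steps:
w = -28432/14297 (w = 56864*(-1/28594) = -28432/14297 ≈ -1.9887)
1/(w + f(147)) = 1/(-28432/14297 - 163) = 1/(-2358843/14297) = -14297/2358843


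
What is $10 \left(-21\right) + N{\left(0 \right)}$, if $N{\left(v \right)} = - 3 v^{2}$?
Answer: $-210$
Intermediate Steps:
$10 \left(-21\right) + N{\left(0 \right)} = 10 \left(-21\right) - 3 \cdot 0^{2} = -210 - 0 = -210 + 0 = -210$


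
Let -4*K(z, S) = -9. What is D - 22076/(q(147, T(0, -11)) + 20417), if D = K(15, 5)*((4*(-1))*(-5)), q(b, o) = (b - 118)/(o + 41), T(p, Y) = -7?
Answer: 30488731/694207 ≈ 43.919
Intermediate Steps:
q(b, o) = (-118 + b)/(41 + o)
K(z, S) = 9/4 (K(z, S) = -1/4*(-9) = 9/4)
D = 45 (D = 9*((4*(-1))*(-5))/4 = 9*(-4*(-5))/4 = (9/4)*20 = 45)
D - 22076/(q(147, T(0, -11)) + 20417) = 45 - 22076/((-118 + 147)/(41 - 7) + 20417) = 45 - 22076/(29/34 + 20417) = 45 - 22076/694207/34 = 45 - 22076*34/694207 = 45 - 1*750584/694207 = 45 - 750584/694207 = 30488731/694207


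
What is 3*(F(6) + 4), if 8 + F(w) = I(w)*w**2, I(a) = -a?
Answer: -660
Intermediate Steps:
F(w) = -8 - w**3 (F(w) = -8 + (-w)*w**2 = -8 - w**3)
3*(F(6) + 4) = 3*((-8 - 1*6**3) + 4) = 3*((-8 - 1*216) + 4) = 3*((-8 - 216) + 4) = 3*(-224 + 4) = 3*(-220) = -660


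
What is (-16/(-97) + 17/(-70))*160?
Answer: -8464/679 ≈ -12.465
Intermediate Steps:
(-16/(-97) + 17/(-70))*160 = (-16*(-1/97) + 17*(-1/70))*160 = (16/97 - 17/70)*160 = -529/6790*160 = -8464/679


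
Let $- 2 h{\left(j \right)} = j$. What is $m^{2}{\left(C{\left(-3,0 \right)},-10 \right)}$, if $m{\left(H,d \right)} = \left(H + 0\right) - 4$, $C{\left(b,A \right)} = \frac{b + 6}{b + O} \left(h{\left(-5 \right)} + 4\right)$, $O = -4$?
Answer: $\frac{9025}{196} \approx 46.046$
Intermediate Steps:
$h{\left(j \right)} = - \frac{j}{2}$
$C{\left(b,A \right)} = \frac{13 \left(6 + b\right)}{2 \left(-4 + b\right)}$ ($C{\left(b,A \right)} = \frac{b + 6}{b - 4} \left(\left(- \frac{1}{2}\right) \left(-5\right) + 4\right) = \frac{6 + b}{-4 + b} \left(\frac{5}{2} + 4\right) = \frac{6 + b}{-4 + b} \frac{13}{2} = \frac{13 \left(6 + b\right)}{2 \left(-4 + b\right)}$)
$m{\left(H,d \right)} = -4 + H$ ($m{\left(H,d \right)} = H - 4 = -4 + H$)
$m^{2}{\left(C{\left(-3,0 \right)},-10 \right)} = \left(-4 + \frac{13 \left(6 - 3\right)}{2 \left(-4 - 3\right)}\right)^{2} = \left(-4 + \frac{13}{2} \frac{1}{-7} \cdot 3\right)^{2} = \left(-4 + \frac{13}{2} \left(- \frac{1}{7}\right) 3\right)^{2} = \left(-4 - \frac{39}{14}\right)^{2} = \left(- \frac{95}{14}\right)^{2} = \frac{9025}{196}$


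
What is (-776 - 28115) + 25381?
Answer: -3510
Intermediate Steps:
(-776 - 28115) + 25381 = -28891 + 25381 = -3510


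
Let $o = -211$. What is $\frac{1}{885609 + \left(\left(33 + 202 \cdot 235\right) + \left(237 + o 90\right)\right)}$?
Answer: $\frac{1}{914359} \approx 1.0937 \cdot 10^{-6}$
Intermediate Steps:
$\frac{1}{885609 + \left(\left(33 + 202 \cdot 235\right) + \left(237 + o 90\right)\right)} = \frac{1}{885609 + \left(\left(33 + 202 \cdot 235\right) + \left(237 - 18990\right)\right)} = \frac{1}{885609 + \left(\left(33 + 47470\right) + \left(237 - 18990\right)\right)} = \frac{1}{885609 + \left(47503 - 18753\right)} = \frac{1}{885609 + 28750} = \frac{1}{914359}$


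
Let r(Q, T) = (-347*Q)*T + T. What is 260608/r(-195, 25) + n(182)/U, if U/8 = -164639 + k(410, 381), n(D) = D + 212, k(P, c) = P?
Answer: 85432154939/555635975700 ≈ 0.15376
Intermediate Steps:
r(Q, T) = T - 347*Q*T (r(Q, T) = -347*Q*T + T = T - 347*Q*T)
n(D) = 212 + D
U = -1313832 (U = 8*(-164639 + 410) = 8*(-164229) = -1313832)
260608/r(-195, 25) + n(182)/U = 260608/((25*(1 - 347*(-195)))) + (212 + 182)/(-1313832) = 260608/((25*(1 + 67665))) + 394*(-1/1313832) = 260608/((25*67666)) - 197/656916 = 260608/1691650 - 197/656916 = 260608*(1/1691650) - 197/656916 = 130304/845825 - 197/656916 = 85432154939/555635975700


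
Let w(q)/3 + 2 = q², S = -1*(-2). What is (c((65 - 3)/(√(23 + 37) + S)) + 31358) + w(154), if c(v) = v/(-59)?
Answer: 84665031/826 - 31*√15/826 ≈ 1.0250e+5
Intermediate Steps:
S = 2
c(v) = -v/59 (c(v) = v*(-1/59) = -v/59)
w(q) = -6 + 3*q²
(c((65 - 3)/(√(23 + 37) + S)) + 31358) + w(154) = (-(65 - 3)/(59*(√(23 + 37) + 2)) + 31358) + (-6 + 3*154²) = (-62/(59*(√60 + 2)) + 31358) + (-6 + 3*23716) = (-62/(59*(2*√15 + 2)) + 31358) + (-6 + 71148) = (-62/(59*(2 + 2*√15)) + 31358) + 71142 = (31358 - 62/(59*(2 + 2*√15))) + 71142 = 102500 - 62/(59*(2 + 2*√15))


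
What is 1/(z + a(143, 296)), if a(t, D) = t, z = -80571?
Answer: -1/80428 ≈ -1.2433e-5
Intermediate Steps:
1/(z + a(143, 296)) = 1/(-80571 + 143) = 1/(-80428) = -1/80428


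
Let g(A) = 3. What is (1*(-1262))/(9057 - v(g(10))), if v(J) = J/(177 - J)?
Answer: -73196/525305 ≈ -0.13934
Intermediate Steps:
(1*(-1262))/(9057 - v(g(10))) = (1*(-1262))/(9057 - (-1)*3/(-177 + 3)) = -1262/(9057 - (-1)*3/(-174)) = -1262/(9057 - (-1)*3*(-1)/174) = -1262/(9057 - 1*1/58) = -1262/(9057 - 1/58) = -1262/525305/58 = -1262*58/525305 = -73196/525305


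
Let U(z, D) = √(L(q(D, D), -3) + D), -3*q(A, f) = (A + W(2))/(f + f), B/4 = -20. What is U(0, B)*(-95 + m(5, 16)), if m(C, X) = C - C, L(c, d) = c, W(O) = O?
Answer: -209*I*√265/4 ≈ -850.57*I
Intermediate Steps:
B = -80 (B = 4*(-20) = -80)
q(A, f) = -(2 + A)/(6*f) (q(A, f) = -(A + 2)/(3*(f + f)) = -(2 + A)/(3*(2*f)) = -(2 + A)*1/(2*f)/3 = -(2 + A)/(6*f))
m(C, X) = 0
U(z, D) = √(D + (-2 - D)/(6*D)) (U(z, D) = √((-2 - D)/(6*D) + D) = √(D + (-2 - D)/(6*D)))
U(0, B)*(-95 + m(5, 16)) = (√(-6 - 12/(-80) + 36*(-80))/6)*(-95 + 0) = (√(-6 - 12*(-1/80) - 2880)/6)*(-95) = (√(-6 + 3/20 - 2880)/6)*(-95) = (√(-57717/20)/6)*(-95) = ((33*I*√265/10)/6)*(-95) = (11*I*√265/20)*(-95) = -209*I*√265/4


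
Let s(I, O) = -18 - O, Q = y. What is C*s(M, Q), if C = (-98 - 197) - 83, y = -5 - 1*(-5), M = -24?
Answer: 6804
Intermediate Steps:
y = 0 (y = -5 + 5 = 0)
Q = 0
C = -378 (C = -295 - 83 = -378)
C*s(M, Q) = -378*(-18 - 1*0) = -378*(-18 + 0) = -378*(-18) = 6804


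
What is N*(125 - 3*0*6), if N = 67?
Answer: 8375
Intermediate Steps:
N*(125 - 3*0*6) = 67*(125 - 3*0*6) = 67*(125 + 0*6) = 67*(125 + 0) = 67*125 = 8375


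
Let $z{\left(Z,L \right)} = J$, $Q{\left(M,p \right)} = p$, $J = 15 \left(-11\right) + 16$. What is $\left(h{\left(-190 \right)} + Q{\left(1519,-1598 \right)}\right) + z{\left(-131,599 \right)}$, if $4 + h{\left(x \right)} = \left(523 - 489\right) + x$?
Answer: $-1907$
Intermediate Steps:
$J = -149$ ($J = -165 + 16 = -149$)
$z{\left(Z,L \right)} = -149$
$h{\left(x \right)} = 30 + x$ ($h{\left(x \right)} = -4 + \left(\left(523 - 489\right) + x\right) = -4 + \left(34 + x\right) = 30 + x$)
$\left(h{\left(-190 \right)} + Q{\left(1519,-1598 \right)}\right) + z{\left(-131,599 \right)} = \left(\left(30 - 190\right) - 1598\right) - 149 = \left(-160 - 1598\right) - 149 = -1758 - 149 = -1907$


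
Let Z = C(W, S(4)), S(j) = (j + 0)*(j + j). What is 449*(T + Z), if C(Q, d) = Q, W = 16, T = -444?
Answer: -192172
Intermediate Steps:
S(j) = 2*j² (S(j) = j*(2*j) = 2*j²)
Z = 16
449*(T + Z) = 449*(-444 + 16) = 449*(-428) = -192172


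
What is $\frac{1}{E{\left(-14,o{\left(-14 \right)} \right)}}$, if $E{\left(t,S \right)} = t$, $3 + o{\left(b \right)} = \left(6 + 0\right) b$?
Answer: $- \frac{1}{14} \approx -0.071429$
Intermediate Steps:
$o{\left(b \right)} = -3 + 6 b$ ($o{\left(b \right)} = -3 + \left(6 + 0\right) b = -3 + 6 b$)
$\frac{1}{E{\left(-14,o{\left(-14 \right)} \right)}} = \frac{1}{-14} = - \frac{1}{14}$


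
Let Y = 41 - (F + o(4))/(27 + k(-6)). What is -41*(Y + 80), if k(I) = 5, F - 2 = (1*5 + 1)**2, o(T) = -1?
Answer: -157235/32 ≈ -4913.6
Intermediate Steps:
F = 38 (F = 2 + (1*5 + 1)**2 = 2 + (5 + 1)**2 = 2 + 6**2 = 2 + 36 = 38)
Y = 1275/32 (Y = 41 - (38 - 1)/(27 + 5) = 41 - 37/32 = 1275/32 ≈ 39.844)
-41*(Y + 80) = -41*(1275/32 + 80) = -41*3835/32 = -157235/32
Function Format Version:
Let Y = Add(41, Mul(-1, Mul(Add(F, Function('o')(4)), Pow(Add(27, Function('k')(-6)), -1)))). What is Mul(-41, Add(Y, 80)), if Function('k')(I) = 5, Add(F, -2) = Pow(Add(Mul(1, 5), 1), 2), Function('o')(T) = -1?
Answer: Rational(-157235, 32) ≈ -4913.6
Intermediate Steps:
F = 38 (F = Add(2, Pow(Add(Mul(1, 5), 1), 2)) = Add(2, Pow(Add(5, 1), 2)) = Add(2, Pow(6, 2)) = Add(2, 36) = 38)
Y = Rational(1275, 32) (Y = Add(41, Mul(-1, Mul(Add(38, -1), Pow(Add(27, 5), -1)))) = Add(41, Mul(-1, Mul(37, Pow(32, -1)))) = Add(41, Mul(-1, Mul(37, Rational(1, 32)))) = Add(41, Mul(-1, Rational(37, 32))) = Add(41, Rational(-37, 32)) = Rational(1275, 32) ≈ 39.844)
Mul(-41, Add(Y, 80)) = Mul(-41, Add(Rational(1275, 32), 80)) = Mul(-41, Rational(3835, 32)) = Rational(-157235, 32)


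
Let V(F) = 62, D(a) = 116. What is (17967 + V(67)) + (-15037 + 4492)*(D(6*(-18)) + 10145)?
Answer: -108184216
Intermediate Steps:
(17967 + V(67)) + (-15037 + 4492)*(D(6*(-18)) + 10145) = (17967 + 62) + (-15037 + 4492)*(116 + 10145) = 18029 - 10545*10261 = 18029 - 108202245 = -108184216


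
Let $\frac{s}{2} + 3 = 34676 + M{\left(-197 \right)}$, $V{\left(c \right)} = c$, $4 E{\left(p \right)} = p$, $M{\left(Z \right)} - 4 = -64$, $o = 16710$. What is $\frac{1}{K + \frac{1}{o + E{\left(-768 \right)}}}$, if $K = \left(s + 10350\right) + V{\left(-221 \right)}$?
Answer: $\frac{16518}{1310785891} \approx 1.2602 \cdot 10^{-5}$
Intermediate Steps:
$M{\left(Z \right)} = -60$ ($M{\left(Z \right)} = 4 - 64 = -60$)
$E{\left(p \right)} = \frac{p}{4}$
$s = 69226$ ($s = -6 + 2 \left(34676 - 60\right) = -6 + 2 \cdot 34616 = -6 + 69232 = 69226$)
$K = 79355$ ($K = \left(69226 + 10350\right) - 221 = 79576 - 221 = 79355$)
$\frac{1}{K + \frac{1}{o + E{\left(-768 \right)}}} = \frac{1}{79355 + \frac{1}{16710 + \frac{1}{4} \left(-768\right)}} = \frac{1}{79355 + \frac{1}{16710 - 192}} = \frac{1}{79355 + \frac{1}{16518}} = \frac{1}{\frac{1310785891}{16518}} = \frac{16518}{1310785891}$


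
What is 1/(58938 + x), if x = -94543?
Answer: -1/35605 ≈ -2.8086e-5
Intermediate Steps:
1/(58938 + x) = 1/(58938 - 94543) = 1/(-35605) = -1/35605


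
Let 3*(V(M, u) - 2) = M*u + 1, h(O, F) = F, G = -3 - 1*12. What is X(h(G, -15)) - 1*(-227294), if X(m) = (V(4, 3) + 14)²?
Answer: 2049367/9 ≈ 2.2771e+5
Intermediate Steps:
G = -15 (G = -3 - 12 = -15)
V(M, u) = 7/3 + M*u/3 (V(M, u) = 2 + (M*u + 1)/3 = 2 + (1 + M*u)/3 = 2 + (⅓ + M*u/3) = 7/3 + M*u/3)
X(m) = 3721/9 (X(m) = ((7/3 + (⅓)*4*3) + 14)² = ((7/3 + 4) + 14)² = (19/3 + 14)² = (61/3)² = 3721/9)
X(h(G, -15)) - 1*(-227294) = 3721/9 - 1*(-227294) = 3721/9 + 227294 = 2049367/9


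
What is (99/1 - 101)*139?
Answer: -278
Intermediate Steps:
(99/1 - 101)*139 = (99*1 - 101)*139 = (99 - 101)*139 = -2*139 = -278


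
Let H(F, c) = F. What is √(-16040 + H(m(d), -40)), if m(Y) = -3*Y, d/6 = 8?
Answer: 34*I*√14 ≈ 127.22*I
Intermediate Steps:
d = 48 (d = 6*8 = 48)
√(-16040 + H(m(d), -40)) = √(-16040 - 3*48) = √(-16040 - 144) = √(-16184) = 34*I*√14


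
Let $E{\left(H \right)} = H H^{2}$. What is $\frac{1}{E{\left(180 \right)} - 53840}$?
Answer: $\frac{1}{5778160} \approx 1.7307 \cdot 10^{-7}$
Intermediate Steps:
$E{\left(H \right)} = H^{3}$
$\frac{1}{E{\left(180 \right)} - 53840} = \frac{1}{180^{3} - 53840} = \frac{1}{5832000 - 53840} = \frac{1}{5778160}$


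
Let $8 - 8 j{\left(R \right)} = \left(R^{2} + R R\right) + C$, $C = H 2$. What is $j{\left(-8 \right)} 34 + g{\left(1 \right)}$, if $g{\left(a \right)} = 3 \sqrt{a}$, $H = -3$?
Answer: $- \frac{963}{2} \approx -481.5$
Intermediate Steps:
$C = -6$ ($C = \left(-3\right) 2 = -6$)
$j{\left(R \right)} = \frac{7}{4} - \frac{R^{2}}{4}$ ($j{\left(R \right)} = 1 - \frac{\left(R^{2} + R R\right) - 6}{8} = 1 - \frac{\left(R^{2} + R^{2}\right) - 6}{8} = 1 - \frac{2 R^{2} - 6}{8} = 1 - \frac{-6 + 2 R^{2}}{8} = 1 - \left(- \frac{3}{4} + \frac{R^{2}}{4}\right) = \frac{7}{4} - \frac{R^{2}}{4}$)
$j{\left(-8 \right)} 34 + g{\left(1 \right)} = \left(\frac{7}{4} - \frac{\left(-8\right)^{2}}{4}\right) 34 + 3 \sqrt{1} = \left(\frac{7}{4} - 16\right) 34 + 3 \cdot 1 = \left(\frac{7}{4} - 16\right) 34 + 3 = \left(- \frac{57}{4}\right) 34 + 3 = - \frac{969}{2} + 3 = - \frac{963}{2}$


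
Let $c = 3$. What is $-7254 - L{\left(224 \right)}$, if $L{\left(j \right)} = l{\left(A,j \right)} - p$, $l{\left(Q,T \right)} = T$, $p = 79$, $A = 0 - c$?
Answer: $-7399$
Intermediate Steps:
$A = -3$ ($A = 0 - 3 = -3$)
$L{\left(j \right)} = -79 + j$ ($L{\left(j \right)} = j - 79 = -79 + j$)
$-7254 - L{\left(224 \right)} = -7254 - \left(-79 + 224\right) = -7254 - 145 = -7399$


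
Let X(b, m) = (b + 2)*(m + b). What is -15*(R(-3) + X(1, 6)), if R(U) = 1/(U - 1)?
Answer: -1245/4 ≈ -311.25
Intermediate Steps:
X(b, m) = (2 + b)*(b + m)
R(U) = 1/(-1 + U)
-15*(R(-3) + X(1, 6)) = -15*(1/(-1 - 3) + (1² + 2*1 + 2*6 + 1*6)) = -15*(1/(-4) + (1 + 2 + 12 + 6)) = -15*(-¼ + 21) = -15*83/4 = -1245/4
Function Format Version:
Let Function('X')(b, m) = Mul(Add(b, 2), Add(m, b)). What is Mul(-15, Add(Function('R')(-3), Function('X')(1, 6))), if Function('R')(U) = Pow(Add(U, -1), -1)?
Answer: Rational(-1245, 4) ≈ -311.25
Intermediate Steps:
Function('X')(b, m) = Mul(Add(2, b), Add(b, m))
Function('R')(U) = Pow(Add(-1, U), -1)
Mul(-15, Add(Function('R')(-3), Function('X')(1, 6))) = Mul(-15, Add(Pow(Add(-1, -3), -1), Add(Pow(1, 2), Mul(2, 1), Mul(2, 6), Mul(1, 6)))) = Mul(-15, Add(Pow(-4, -1), Add(1, 2, 12, 6))) = Mul(-15, Add(Rational(-1, 4), 21)) = Mul(-15, Rational(83, 4)) = Rational(-1245, 4)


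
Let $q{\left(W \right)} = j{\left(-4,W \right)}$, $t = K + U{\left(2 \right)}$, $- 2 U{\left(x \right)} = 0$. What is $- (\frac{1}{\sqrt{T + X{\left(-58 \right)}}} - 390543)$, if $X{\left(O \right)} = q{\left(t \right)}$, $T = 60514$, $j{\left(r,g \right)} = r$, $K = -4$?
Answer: $390543 - \frac{\sqrt{60510}}{60510} \approx 3.9054 \cdot 10^{5}$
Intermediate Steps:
$U{\left(x \right)} = 0$ ($U{\left(x \right)} = \left(- \frac{1}{2}\right) 0 = 0$)
$t = -4$ ($t = -4 + 0 = -4$)
$q{\left(W \right)} = -4$
$X{\left(O \right)} = -4$
$- (\frac{1}{\sqrt{T + X{\left(-58 \right)}}} - 390543) = - (\frac{1}{\sqrt{60514 - 4}} - 390543) = - (\frac{1}{\sqrt{60510}} - 390543) = - (\frac{\sqrt{60510}}{60510} - 390543) = - (-390543 + \frac{\sqrt{60510}}{60510}) = 390543 - \frac{\sqrt{60510}}{60510}$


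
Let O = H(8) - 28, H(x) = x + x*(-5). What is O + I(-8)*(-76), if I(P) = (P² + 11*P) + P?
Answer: 2372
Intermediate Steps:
H(x) = -4*x (H(x) = x - 5*x = -4*x)
I(P) = P² + 12*P
O = -60 (O = -4*8 - 28 = -32 - 28 = -60)
O + I(-8)*(-76) = -60 - 8*(12 - 8)*(-76) = -60 - 8*4*(-76) = -60 - 32*(-76) = -60 + 2432 = 2372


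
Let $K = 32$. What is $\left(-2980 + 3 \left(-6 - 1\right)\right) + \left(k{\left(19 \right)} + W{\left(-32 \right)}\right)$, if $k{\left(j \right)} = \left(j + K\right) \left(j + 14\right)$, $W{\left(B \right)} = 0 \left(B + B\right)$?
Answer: $-1318$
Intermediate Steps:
$W{\left(B \right)} = 0$ ($W{\left(B \right)} = 0 \cdot 2 B = 0$)
$k{\left(j \right)} = \left(14 + j\right) \left(32 + j\right)$ ($k{\left(j \right)} = \left(j + 32\right) \left(j + 14\right) = \left(32 + j\right) \left(14 + j\right) = \left(14 + j\right) \left(32 + j\right)$)
$\left(-2980 + 3 \left(-6 - 1\right)\right) + \left(k{\left(19 \right)} + W{\left(-32 \right)}\right) = \left(-2980 + 3 \left(-6 - 1\right)\right) + \left(\left(448 + 19^{2} + 46 \cdot 19\right) + 0\right) = \left(-2980 + 3 \left(-7\right)\right) + \left(\left(448 + 361 + 874\right) + 0\right) = \left(-2980 - 21\right) + \left(1683 + 0\right) = -3001 + 1683 = -1318$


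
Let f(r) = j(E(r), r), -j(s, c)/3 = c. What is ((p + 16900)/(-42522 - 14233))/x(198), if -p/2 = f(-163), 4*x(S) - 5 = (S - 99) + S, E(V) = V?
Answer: -31844/8570005 ≈ -0.0037157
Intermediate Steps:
j(s, c) = -3*c
f(r) = -3*r
x(S) = -47/2 + S/2 (x(S) = 5/4 + ((S - 99) + S)/4 = 5/4 + ((-99 + S) + S)/4 = 5/4 + (-99 + 2*S)/4 = 5/4 + (-99/4 + S/2) = -47/2 + S/2)
p = -978 (p = -(-6)*(-163) = -2*489 = -978)
((p + 16900)/(-42522 - 14233))/x(198) = ((-978 + 16900)/(-42522 - 14233))/(-47/2 + (½)*198) = (15922/(-56755))/(-47/2 + 99) = (15922*(-1/56755))/(151/2) = -15922/56755*2/151 = -31844/8570005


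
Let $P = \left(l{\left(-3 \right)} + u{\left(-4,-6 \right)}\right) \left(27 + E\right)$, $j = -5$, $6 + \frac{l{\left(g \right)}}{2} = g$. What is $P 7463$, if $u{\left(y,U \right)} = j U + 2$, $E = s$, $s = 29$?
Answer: $5850992$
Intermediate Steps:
$l{\left(g \right)} = -12 + 2 g$
$E = 29$
$u{\left(y,U \right)} = 2 - 5 U$ ($u{\left(y,U \right)} = - 5 U + 2 = 2 - 5 U$)
$P = 784$ ($P = \left(\left(-12 + 2 \left(-3\right)\right) + \left(2 - -30\right)\right) \left(27 + 29\right) = \left(\left(-12 - 6\right) + \left(2 + 30\right)\right) 56 = \left(-18 + 32\right) 56 = 14 \cdot 56 = 784$)
$P 7463 = 784 \cdot 7463 = 5850992$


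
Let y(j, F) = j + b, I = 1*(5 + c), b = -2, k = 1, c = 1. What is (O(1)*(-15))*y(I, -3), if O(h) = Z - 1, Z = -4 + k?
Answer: 240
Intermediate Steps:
Z = -3 (Z = -4 + 1 = -3)
I = 6 (I = 1*(5 + 1) = 1*6 = 6)
y(j, F) = -2 + j (y(j, F) = j - 2 = -2 + j)
O(h) = -4 (O(h) = -3 - 1 = -4)
(O(1)*(-15))*y(I, -3) = (-4*(-15))*(-2 + 6) = 60*4 = 240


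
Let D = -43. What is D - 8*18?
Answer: -187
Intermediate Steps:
D - 8*18 = -43 - 8*18 = -43 - 144 = -187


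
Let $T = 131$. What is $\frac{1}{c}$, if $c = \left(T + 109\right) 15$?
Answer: $\frac{1}{3600} \approx 0.00027778$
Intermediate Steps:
$c = 3600$ ($c = \left(131 + 109\right) 15 = 240 \cdot 15 = 3600$)
$\frac{1}{c} = \frac{1}{3600}$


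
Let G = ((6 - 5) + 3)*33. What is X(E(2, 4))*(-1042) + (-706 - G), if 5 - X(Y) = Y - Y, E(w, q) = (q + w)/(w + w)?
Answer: -6048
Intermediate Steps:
G = 132 (G = (1 + 3)*33 = 4*33 = 132)
E(w, q) = (q + w)/(2*w) (E(w, q) = (q + w)/((2*w)) = (q + w)*(1/(2*w)) = (q + w)/(2*w))
X(Y) = 5 (X(Y) = 5 - (Y - Y) = 5 - 1*0 = 5 + 0 = 5)
X(E(2, 4))*(-1042) + (-706 - G) = 5*(-1042) + (-706 - 1*132) = -5210 + (-706 - 132) = -5210 - 838 = -6048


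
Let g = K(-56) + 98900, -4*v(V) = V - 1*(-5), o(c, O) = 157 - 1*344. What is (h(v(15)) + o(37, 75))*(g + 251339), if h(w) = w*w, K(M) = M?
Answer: -56729646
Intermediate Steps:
o(c, O) = -187 (o(c, O) = 157 - 344 = -187)
v(V) = -5/4 - V/4 (v(V) = -(V - 1*(-5))/4 = -(V + 5)/4 = -(5 + V)/4 = -5/4 - V/4)
h(w) = w²
g = 98844 (g = -56 + 98900 = 98844)
(h(v(15)) + o(37, 75))*(g + 251339) = ((-5/4 - ¼*15)² - 187)*(98844 + 251339) = ((-5/4 - 15/4)² - 187)*350183 = ((-5)² - 187)*350183 = (25 - 187)*350183 = -162*350183 = -56729646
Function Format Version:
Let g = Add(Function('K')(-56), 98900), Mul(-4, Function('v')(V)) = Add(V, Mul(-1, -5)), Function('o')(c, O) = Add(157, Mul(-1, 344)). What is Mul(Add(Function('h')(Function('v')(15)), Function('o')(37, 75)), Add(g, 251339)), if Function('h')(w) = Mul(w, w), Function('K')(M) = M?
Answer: -56729646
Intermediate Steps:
Function('o')(c, O) = -187 (Function('o')(c, O) = Add(157, -344) = -187)
Function('v')(V) = Add(Rational(-5, 4), Mul(Rational(-1, 4), V)) (Function('v')(V) = Mul(Rational(-1, 4), Add(V, Mul(-1, -5))) = Mul(Rational(-1, 4), Add(V, 5)) = Mul(Rational(-1, 4), Add(5, V)) = Add(Rational(-5, 4), Mul(Rational(-1, 4), V)))
Function('h')(w) = Pow(w, 2)
g = 98844 (g = Add(-56, 98900) = 98844)
Mul(Add(Function('h')(Function('v')(15)), Function('o')(37, 75)), Add(g, 251339)) = Mul(Add(Pow(Add(Rational(-5, 4), Mul(Rational(-1, 4), 15)), 2), -187), Add(98844, 251339)) = Mul(Add(Pow(Add(Rational(-5, 4), Rational(-15, 4)), 2), -187), 350183) = Mul(Add(Pow(-5, 2), -187), 350183) = Mul(Add(25, -187), 350183) = Mul(-162, 350183) = -56729646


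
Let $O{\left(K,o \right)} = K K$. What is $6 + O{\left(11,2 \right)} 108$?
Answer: $13074$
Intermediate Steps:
$O{\left(K,o \right)} = K^{2}$
$6 + O{\left(11,2 \right)} 108 = 6 + 11^{2} \cdot 108 = 6 + 121 \cdot 108 = 6 + 13068 = 13074$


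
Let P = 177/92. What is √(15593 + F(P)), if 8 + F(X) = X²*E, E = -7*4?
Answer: √32758557/46 ≈ 124.42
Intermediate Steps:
P = 177/92 (P = 177*(1/92) = 177/92 ≈ 1.9239)
E = -28
F(X) = -8 - 28*X² (F(X) = -8 + X²*(-28) = -8 - 28*X²)
√(15593 + F(P)) = √(15593 + (-8 - 28*(177/92)²)) = √(15593 + (-8 - 28*31329/8464)) = √(15593 + (-8 - 219303/2116)) = √(15593 - 236231/2116) = √(32758557/2116) = √32758557/46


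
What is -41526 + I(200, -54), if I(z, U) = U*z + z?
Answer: -52126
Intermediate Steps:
I(z, U) = z + U*z
-41526 + I(200, -54) = -41526 + 200*(1 - 54) = -41526 + 200*(-53) = -41526 - 10600 = -52126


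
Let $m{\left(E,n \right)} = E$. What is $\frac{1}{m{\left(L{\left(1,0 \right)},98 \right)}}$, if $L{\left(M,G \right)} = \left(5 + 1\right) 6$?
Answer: $\frac{1}{36} \approx 0.027778$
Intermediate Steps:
$L{\left(M,G \right)} = 36$ ($L{\left(M,G \right)} = 6 \cdot 6 = 36$)
$\frac{1}{m{\left(L{\left(1,0 \right)},98 \right)}} = \frac{1}{36}$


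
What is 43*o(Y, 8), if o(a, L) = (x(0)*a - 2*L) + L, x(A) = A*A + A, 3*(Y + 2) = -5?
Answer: -344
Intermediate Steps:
Y = -11/3 (Y = -2 + (1/3)*(-5) = -2 - 5/3 = -11/3 ≈ -3.6667)
x(A) = A + A**2 (x(A) = A**2 + A = A + A**2)
o(a, L) = -L (o(a, L) = ((0*(1 + 0))*a - 2*L) + L = ((0*1)*a - 2*L) + L = (0*a - 2*L) + L = (0 - 2*L) + L = -2*L + L = -L)
43*o(Y, 8) = 43*(-1*8) = 43*(-8) = -344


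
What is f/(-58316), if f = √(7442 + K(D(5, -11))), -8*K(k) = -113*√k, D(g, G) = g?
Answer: -√(119072 + 226*√5)/233264 ≈ -0.0014824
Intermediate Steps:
K(k) = 113*√k/8 (K(k) = -(-113)*√k/8 = 113*√k/8)
f = √(7442 + 113*√5/8) ≈ 86.450
f/(-58316) = (√(119072 + 226*√5)/4)/(-58316) = (√(119072 + 226*√5)/4)*(-1/58316) = -√(119072 + 226*√5)/233264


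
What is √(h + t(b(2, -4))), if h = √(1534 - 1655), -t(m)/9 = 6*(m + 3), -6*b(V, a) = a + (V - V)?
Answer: √(-198 + 11*I) ≈ 0.39072 + 14.077*I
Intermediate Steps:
b(V, a) = -a/6 (b(V, a) = -(a + (V - V))/6 = -(a + 0)/6 = -a/6)
t(m) = -162 - 54*m (t(m) = -54*(m + 3) = -54*(3 + m) = -9*(18 + 6*m) = -162 - 54*m)
h = 11*I (h = √(-121) = 11*I ≈ 11.0*I)
√(h + t(b(2, -4))) = √(11*I + (-162 - (-9)*(-4))) = √(11*I + (-162 - 54*⅔)) = √(11*I + (-162 - 36)) = √(11*I - 198) = √(-198 + 11*I)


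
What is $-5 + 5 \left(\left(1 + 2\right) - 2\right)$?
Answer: $0$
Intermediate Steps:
$-5 + 5 \left(\left(1 + 2\right) - 2\right) = -5 + 5 \left(3 - 2\right) = -5 + 5 \cdot 1 = -5 + 5 = 0$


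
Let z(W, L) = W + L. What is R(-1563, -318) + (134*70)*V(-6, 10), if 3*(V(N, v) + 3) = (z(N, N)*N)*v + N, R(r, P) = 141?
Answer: 2204441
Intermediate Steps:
z(W, L) = L + W
V(N, v) = -3 + N/3 + 2*v*N²/3 (V(N, v) = -3 + (((N + N)*N)*v + N)/3 = -3 + (((2*N)*N)*v + N)/3 = -3 + ((2*N²)*v + N)/3 = -3 + (2*v*N² + N)/3 = -3 + (N + 2*v*N²)/3 = -3 + (N/3 + 2*v*N²/3) = -3 + N/3 + 2*v*N²/3)
R(-1563, -318) + (134*70)*V(-6, 10) = 141 + (134*70)*(-3 + (⅓)*(-6) + (⅔)*10*(-6)²) = 141 + 9380*(-3 - 2 + (⅔)*10*36) = 141 + 9380*(-3 - 2 + 240) = 141 + 9380*235 = 141 + 2204300 = 2204441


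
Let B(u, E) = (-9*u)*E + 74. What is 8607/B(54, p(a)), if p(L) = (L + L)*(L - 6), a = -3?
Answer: -8607/26170 ≈ -0.32889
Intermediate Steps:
p(L) = 2*L*(-6 + L) (p(L) = (2*L)*(-6 + L) = 2*L*(-6 + L))
B(u, E) = 74 - 9*E*u (B(u, E) = -9*E*u + 74 = 74 - 9*E*u)
8607/B(54, p(a)) = 8607/(74 - 9*2*(-3)*(-6 - 3)*54) = 8607/(74 - 9*2*(-3)*(-9)*54) = 8607/(74 - 9*54*54) = 8607/(74 - 26244) = 8607/(-26170) = 8607*(-1/26170) = -8607/26170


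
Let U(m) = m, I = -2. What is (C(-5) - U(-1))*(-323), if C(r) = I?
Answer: 323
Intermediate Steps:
C(r) = -2
(C(-5) - U(-1))*(-323) = (-2 - 1*(-1))*(-323) = (-2 + 1)*(-323) = -1*(-323) = 323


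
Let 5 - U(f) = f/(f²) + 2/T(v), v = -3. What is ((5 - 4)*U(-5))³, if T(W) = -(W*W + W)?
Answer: 571787/3375 ≈ 169.42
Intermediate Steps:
T(W) = -W - W² (T(W) = -(W² + W) = -(W + W²) = -W - W²)
U(f) = 16/3 - 1/f (U(f) = 5 - (f/(f²) + 2/((-1*(-3)*(1 - 3)))) = 5 - (f/f² + 2/((-1*(-3)*(-2)))) = 5 - (1/f + 2/(-6)) = 5 - (1/f + 2*(-⅙)) = 5 - (1/f - ⅓) = 5 - (-⅓ + 1/f) = 5 + (⅓ - 1/f) = 16/3 - 1/f)
((5 - 4)*U(-5))³ = ((5 - 4)*(16/3 - 1/(-5)))³ = (1*(16/3 - 1*(-⅕)))³ = (1*(16/3 + ⅕))³ = (1*(83/15))³ = (83/15)³ = 571787/3375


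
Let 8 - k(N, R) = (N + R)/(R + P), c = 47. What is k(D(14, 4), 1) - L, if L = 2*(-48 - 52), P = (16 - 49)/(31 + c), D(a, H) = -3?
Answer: 3172/15 ≈ 211.47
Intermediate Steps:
P = -11/26 (P = (16 - 49)/(31 + 47) = -33/78 = -33*1/78 = -11/26 ≈ -0.42308)
k(N, R) = 8 - (N + R)/(-11/26 + R) (k(N, R) = 8 - (N + R)/(R - 11/26) = 8 - (N + R)/(-11/26 + R))
L = -200 (L = 2*(-100) = -200)
k(D(14, 4), 1) - L = 2*(-44 - 13*(-3) + 91*1)/(-11 + 26*1) - 1*(-200) = 2*(-44 + 39 + 91)/(-11 + 26) + 200 = 2*86/15 + 200 = 2*(1/15)*86 + 200 = 172/15 + 200 = 3172/15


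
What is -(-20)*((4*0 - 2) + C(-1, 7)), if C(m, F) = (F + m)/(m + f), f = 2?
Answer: 80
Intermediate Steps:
C(m, F) = (F + m)/(2 + m) (C(m, F) = (F + m)/(m + 2) = (F + m)/(2 + m))
-(-20)*((4*0 - 2) + C(-1, 7)) = -(-20)*((4*0 - 2) + (7 - 1)/(2 - 1)) = -(-20)*((0 - 2) + 6/1) = -(-20)*(-2 + 1*6) = -(-20)*(-2 + 6) = -(-20)*4 = -1*(-80) = 80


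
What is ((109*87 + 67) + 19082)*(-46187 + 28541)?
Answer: -505240272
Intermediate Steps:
((109*87 + 67) + 19082)*(-46187 + 28541) = ((9483 + 67) + 19082)*(-17646) = (9550 + 19082)*(-17646) = 28632*(-17646) = -505240272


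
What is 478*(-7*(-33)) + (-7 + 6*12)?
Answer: 110483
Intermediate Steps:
478*(-7*(-33)) + (-7 + 6*12) = 478*231 + (-7 + 72) = 110418 + 65 = 110483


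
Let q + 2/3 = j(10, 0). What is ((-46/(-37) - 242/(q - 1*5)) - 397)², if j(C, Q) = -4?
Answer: 158232906225/1151329 ≈ 1.3744e+5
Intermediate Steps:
q = -14/3 (q = -⅔ - 4 = -14/3 ≈ -4.6667)
((-46/(-37) - 242/(q - 1*5)) - 397)² = ((-46/(-37) - 242/(-14/3 - 1*5)) - 397)² = ((-46*(-1/37) - 242/(-14/3 - 5)) - 397)² = ((46/37 - 242/(-29/3)) - 397)² = ((46/37 - 242*(-3/29)) - 397)² = ((46/37 + 726/29) - 397)² = (28196/1073 - 397)² = (-397785/1073)² = 158232906225/1151329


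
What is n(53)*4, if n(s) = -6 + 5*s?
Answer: 1036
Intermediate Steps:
n(53)*4 = (-6 + 5*53)*4 = (-6 + 265)*4 = 259*4 = 1036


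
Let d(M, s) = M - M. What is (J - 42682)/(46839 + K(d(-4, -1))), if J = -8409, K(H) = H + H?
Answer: -51091/46839 ≈ -1.0908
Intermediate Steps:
d(M, s) = 0
K(H) = 2*H
(J - 42682)/(46839 + K(d(-4, -1))) = (-8409 - 42682)/(46839 + 2*0) = -51091/(46839 + 0) = -51091/46839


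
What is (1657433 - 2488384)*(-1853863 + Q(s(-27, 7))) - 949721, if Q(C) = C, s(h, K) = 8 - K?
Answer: 1540467533041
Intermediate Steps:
(1657433 - 2488384)*(-1853863 + Q(s(-27, 7))) - 949721 = (1657433 - 2488384)*(-1853863 + (8 - 1*7)) - 949721 = -830951*(-1853863 + (8 - 7)) - 949721 = -830951*(-1853863 + 1) - 949721 = -830951*(-1853862) - 949721 = 1540468482762 - 949721 = 1540467533041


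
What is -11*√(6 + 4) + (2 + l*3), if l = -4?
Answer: -10 - 11*√10 ≈ -44.785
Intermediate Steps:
-11*√(6 + 4) + (2 + l*3) = -11*√(6 + 4) + (2 - 4*3) = -11*√10 + (2 - 12) = -11*√10 - 10 = -10 - 11*√10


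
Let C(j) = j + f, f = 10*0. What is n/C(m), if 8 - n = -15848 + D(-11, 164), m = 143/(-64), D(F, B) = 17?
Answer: -1013696/143 ≈ -7088.8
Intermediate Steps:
f = 0
m = -143/64 (m = 143*(-1/64) = -143/64 ≈ -2.2344)
n = 15839 (n = 8 - (-15848 + 17) = 8 - 1*(-15831) = 8 + 15831 = 15839)
C(j) = j (C(j) = j + 0 = j)
n/C(m) = 15839/(-143/64) = 15839*(-64/143) = -1013696/143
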